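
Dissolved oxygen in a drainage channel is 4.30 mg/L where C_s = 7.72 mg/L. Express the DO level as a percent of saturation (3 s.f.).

% saturation = C/C_s × 100 = 4.30/7.72 × 100 = 55.7 %.

55.7 % saturation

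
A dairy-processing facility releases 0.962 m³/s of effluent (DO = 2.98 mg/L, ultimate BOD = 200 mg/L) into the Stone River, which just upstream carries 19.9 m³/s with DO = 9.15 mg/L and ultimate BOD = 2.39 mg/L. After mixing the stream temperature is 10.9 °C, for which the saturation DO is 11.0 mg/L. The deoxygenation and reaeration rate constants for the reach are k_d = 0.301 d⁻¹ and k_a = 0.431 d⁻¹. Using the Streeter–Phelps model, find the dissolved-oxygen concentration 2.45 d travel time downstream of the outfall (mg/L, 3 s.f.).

DO ≈ 6.78 mg/L

Mixed DO = (19.9×9.15 + 0.962×2.98)/(19.9+0.962) = 185.0/20.86 = 8.865 mg/L.
Mixed L₀ = (19.9×2.39 + 0.962×200)/(20.86) = 240.0/20.86 = 11.50 mg/L.
Initial deficit D₀ = C_s − DO₀ = 11.0 − 8.865 = 2.135 mg/L.
D(2.45) = [0.301×11.50/(0.431−0.301)](e^(−0.301×2.45) − e^(−0.431×2.45)) + 2.135 e^(−0.431×2.45)
= 26.63 × (0.4783 − 0.3479) + 2.135 × 0.3479 = 4.217 mg/L.
DO = 11.0 − 4.217 = 6.783 mg/L.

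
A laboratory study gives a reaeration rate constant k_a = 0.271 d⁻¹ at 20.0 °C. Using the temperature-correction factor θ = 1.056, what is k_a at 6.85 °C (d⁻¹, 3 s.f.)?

k_a ≈ 0.132 d⁻¹

k_a(T₂) = k_a(T₁) · θ^(T₂−T₁) = 0.271 × 1.056^(6.85−20.0)
= 0.271 × 1.056^-13.2 = 0.271 × 0.4884 = 0.1324 d⁻¹.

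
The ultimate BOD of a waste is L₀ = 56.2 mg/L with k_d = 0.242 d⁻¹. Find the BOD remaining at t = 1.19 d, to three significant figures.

L ≈ 42.1 mg/L

L_t = L₀ e^(−k_d t) = 56.2 × e^(−0.242×1.19) = 56.2 × 0.7498 = 42.14 mg/L.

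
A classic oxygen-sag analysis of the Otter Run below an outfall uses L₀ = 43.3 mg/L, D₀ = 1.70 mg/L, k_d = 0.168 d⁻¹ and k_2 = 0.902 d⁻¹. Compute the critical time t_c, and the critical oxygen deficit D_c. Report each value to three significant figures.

At the critical point dD/dt = 0, so k_d L₀ e^(−k_d t) = k_2 D. Substituting D(t) from the Streeter–Phelps equation and solving for t gives
t_c = ln[(k_2/k_d)(1 − D₀(k_2−k_d)/(k_d L₀))] / (k_2−k_d).
Here k_2−k_d = 0.7340 d⁻¹ and 1 − D₀(k_2−k_d)/(k_d L₀) = 1 − 1.70×0.7340/(0.168×43.3) = 0.8285, so
t_c = ln(5.369 × 0.8285) / 0.7340 = 1.492 / 0.7340 = 2.033 d.
L(t_c) = L₀ e^(−k_d t_c) = 43.3 × 0.7106 = 30.77 mg/L, and at the critical point k_2 D_c = k_d L, so D_c = (0.168/0.902) × 30.77 = 5.731 mg/L.

t_c ≈ 2.03 d; D_c ≈ 5.73 mg/L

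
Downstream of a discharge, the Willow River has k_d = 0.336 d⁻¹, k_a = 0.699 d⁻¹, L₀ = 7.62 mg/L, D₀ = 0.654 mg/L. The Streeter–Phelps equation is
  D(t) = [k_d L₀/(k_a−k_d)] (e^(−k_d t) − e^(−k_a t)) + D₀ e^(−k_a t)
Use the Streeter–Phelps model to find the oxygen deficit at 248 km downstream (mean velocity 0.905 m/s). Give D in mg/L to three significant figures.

Travel time t = x/v = 248 km / (0.905 m/s) = 248000 m / 0.905 m/s = 274000 s = 3.172 d.
k_d L₀/(k_a−k_d) = 0.336×7.62/(0.699−0.336) = 2.560/0.3630 = 7.053 mg/L.
e^(−k_d t) = e^(−0.336×3.172) = 0.3445; e^(−k_a t) = e^(−0.699×3.172) = 0.1089.
D = 7.053 × (0.3445 − 0.1089) + 0.654 × 0.1089 = 1.661 + 0.07124 = 1.733 mg/L.

D ≈ 1.73 mg/L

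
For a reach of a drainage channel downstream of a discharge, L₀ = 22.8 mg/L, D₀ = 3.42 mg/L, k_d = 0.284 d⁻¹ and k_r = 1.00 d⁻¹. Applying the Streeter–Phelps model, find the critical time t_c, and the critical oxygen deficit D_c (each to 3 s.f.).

With k_r/k_d = 3.521 and 1 − D₀(k_r−k_d)/(k_d L₀) = 0.6218,
t_c = ln(3.521 × 0.6218) / (1.00 − 0.284) = ln(2.190) / 0.7160 = 0.7837/0.7160 = 1.095 d.
L(t_c) = L₀ e^(−k_d t_c) = 22.8 × 0.7328 = 16.71 mg/L, and at the critical point k_r D_c = k_d L, so D_c = (0.284/1.00) × 16.71 = 4.745 mg/L.

t_c ≈ 1.09 d; D_c ≈ 4.75 mg/L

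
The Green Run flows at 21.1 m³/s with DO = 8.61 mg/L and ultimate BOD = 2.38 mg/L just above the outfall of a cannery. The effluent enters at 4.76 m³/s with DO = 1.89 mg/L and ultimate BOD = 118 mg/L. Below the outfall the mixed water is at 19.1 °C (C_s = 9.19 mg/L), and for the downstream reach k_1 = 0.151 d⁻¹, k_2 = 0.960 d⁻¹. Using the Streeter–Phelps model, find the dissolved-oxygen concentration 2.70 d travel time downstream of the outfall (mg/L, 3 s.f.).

DO ≈ 6.45 mg/L

Mixed DO = (21.1×8.61 + 4.76×1.89)/(21.1+4.76) = 190.7/25.86 = 7.373 mg/L.
Mixed L₀ = (21.1×2.38 + 4.76×118)/(25.86) = 611.9/25.86 = 23.66 mg/L.
Initial deficit D₀ = C_s − DO₀ = 9.19 − 7.373 = 1.817 mg/L.
D(2.70) = [0.151×23.66/(0.960−0.151)](e^(−0.151×2.70) − e^(−0.960×2.70)) + 1.817 e^(−0.960×2.70)
= 4.417 × (0.6652 − 0.07487) + 1.817 × 0.07487 = 2.743 mg/L.
DO = 9.19 − 2.743 = 6.447 mg/L.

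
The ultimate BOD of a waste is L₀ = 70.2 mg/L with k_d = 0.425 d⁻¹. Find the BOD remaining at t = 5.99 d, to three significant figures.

L ≈ 5.50 mg/L

L_t = L₀ e^(−k_d t) = 70.2 × e^(−0.425×5.99) = 70.2 × 0.07841 = 5.505 mg/L.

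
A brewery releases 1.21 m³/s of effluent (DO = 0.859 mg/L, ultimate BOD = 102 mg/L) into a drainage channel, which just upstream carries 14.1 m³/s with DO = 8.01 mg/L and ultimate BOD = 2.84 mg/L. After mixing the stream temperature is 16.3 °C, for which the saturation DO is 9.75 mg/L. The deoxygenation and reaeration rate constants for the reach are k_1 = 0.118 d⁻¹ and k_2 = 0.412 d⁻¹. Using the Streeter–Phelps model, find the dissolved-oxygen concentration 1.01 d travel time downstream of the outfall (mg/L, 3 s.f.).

DO ≈ 7.25 mg/L

Mixed DO = (14.1×8.01 + 1.21×0.859)/(14.1+1.21) = 114.0/15.31 = 7.445 mg/L.
Mixed L₀ = (14.1×2.84 + 1.21×102)/(15.31) = 163.5/15.31 = 10.68 mg/L.
Initial deficit D₀ = C_s − DO₀ = 9.75 − 7.445 = 2.305 mg/L.
D(1.01) = [0.118×10.68/(0.412−0.118)](e^(−0.118×1.01) − e^(−0.412×1.01)) + 2.305 e^(−0.412×1.01)
= 4.285 × (0.8876 − 0.6596) + 2.305 × 0.6596 = 2.498 mg/L.
DO = 9.75 − 2.498 = 7.252 mg/L.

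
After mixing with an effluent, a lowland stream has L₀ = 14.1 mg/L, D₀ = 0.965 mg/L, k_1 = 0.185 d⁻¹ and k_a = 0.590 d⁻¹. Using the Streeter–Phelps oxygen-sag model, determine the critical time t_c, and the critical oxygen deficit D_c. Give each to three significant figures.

t_c ≈ 2.46 d; D_c ≈ 2.80 mg/L

t_c = [1/(k_a−k_1)] ln[(k_a/k_1)(1 − D₀(k_a−k_1)/(k_1 L₀))]
= [1/(0.590−0.185)] ln[(0.590/0.185)(1 − 0.965×0.4050/(0.185×14.1))]
= (1/0.4050) ln[3.189 × 0.8502] = 2.469 × ln(2.711) = 2.469 × 0.9975 = 2.463 d.
D_c = (k_1/k_a) L₀ e^(−k_1 t_c) = (0.185/0.590) × 14.1 × e^(−0.185×2.463) = 0.3136 × 14.1 × 0.6341 = 2.803 mg/L.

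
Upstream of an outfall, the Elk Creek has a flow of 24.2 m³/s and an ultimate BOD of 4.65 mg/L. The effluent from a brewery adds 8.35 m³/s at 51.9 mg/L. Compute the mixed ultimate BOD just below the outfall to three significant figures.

Flow-weighted mixing: C = (Q_r C_r + Q_w C_w)/(Q_r + Q_w)
= (24.2×4.65 + 8.35×51.9)/(24.2 + 8.35) = 545.9/32.55 = 16.77 mg/L.

16.8 mg/L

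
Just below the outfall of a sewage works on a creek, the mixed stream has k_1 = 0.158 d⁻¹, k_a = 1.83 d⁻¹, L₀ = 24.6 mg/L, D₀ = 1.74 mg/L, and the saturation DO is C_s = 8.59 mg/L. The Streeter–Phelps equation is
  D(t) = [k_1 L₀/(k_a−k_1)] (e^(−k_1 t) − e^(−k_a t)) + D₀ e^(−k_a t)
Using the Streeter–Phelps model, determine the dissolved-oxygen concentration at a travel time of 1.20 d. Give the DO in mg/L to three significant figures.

DO ≈ 6.73 mg/L

k_1 L₀/(k_a−k_1) = 0.158×24.6/(1.83−0.158) = 3.887/1.672 = 2.325 mg/L.
e^(−k_1 t) = e^(−0.158×1.200) = 0.8273; e^(−k_a t) = e^(−1.83×1.200) = 0.1112.
D = 2.325 × (0.8273 − 0.1112) + 1.74 × 0.1112 = 1.665 + 0.1936 = 1.858 mg/L.
DO = C_s − D = 8.59 − 1.858 = 6.732 mg/L.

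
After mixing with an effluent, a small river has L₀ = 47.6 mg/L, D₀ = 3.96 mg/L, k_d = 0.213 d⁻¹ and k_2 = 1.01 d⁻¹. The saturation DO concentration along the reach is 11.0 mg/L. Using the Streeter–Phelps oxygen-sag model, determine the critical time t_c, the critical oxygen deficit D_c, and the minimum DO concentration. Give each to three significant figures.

t_c = [1/(k_2−k_d)] ln[(k_2/k_d)(1 − D₀(k_2−k_d)/(k_d L₀))]
= [1/(1.01−0.213)] ln[(1.01/0.213)(1 − 3.96×0.7970/(0.213×47.6))]
= (1/0.7970) ln[4.742 × 0.6887] = 1.255 × ln(3.266) = 1.255 × 1.183 = 1.485 d.
L(t_c) = L₀ e^(−k_d t_c) = 47.6 × 0.7289 = 34.69 mg/L, and at the critical point k_2 D_c = k_d L, so D_c = (0.213/1.01) × 34.69 = 7.317 mg/L.
Minimum DO = C_s − D_c = 11.0 − 7.317 = 3.683 mg/L.

t_c ≈ 1.48 d; D_c ≈ 7.32 mg/L; min DO ≈ 3.68 mg/L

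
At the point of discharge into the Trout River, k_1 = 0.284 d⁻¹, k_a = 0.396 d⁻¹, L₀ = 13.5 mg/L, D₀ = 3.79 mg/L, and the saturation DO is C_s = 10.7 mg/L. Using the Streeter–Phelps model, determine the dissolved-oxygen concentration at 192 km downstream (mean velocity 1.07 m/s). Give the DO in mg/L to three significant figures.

DO ≈ 5.10 mg/L

Travel time t = x/v = 192 km / (1.07 m/s) = 192000 m / 1.07 m/s = 179400 s = 2.077 d.
k_1 L₀/(k_a−k_1) = 0.284×13.5/(0.396−0.284) = 3.834/0.1120 = 34.23 mg/L.
e^(−k_1 t) = e^(−0.284×2.077) = 0.5544; e^(−k_a t) = e^(−0.396×2.077) = 0.4394.
D = 34.23 × (0.5544 − 0.4394) + 3.79 × 0.4394 = 3.939 + 1.665 = 5.604 mg/L.
DO = C_s − D = 10.7 − 5.604 = 5.096 mg/L.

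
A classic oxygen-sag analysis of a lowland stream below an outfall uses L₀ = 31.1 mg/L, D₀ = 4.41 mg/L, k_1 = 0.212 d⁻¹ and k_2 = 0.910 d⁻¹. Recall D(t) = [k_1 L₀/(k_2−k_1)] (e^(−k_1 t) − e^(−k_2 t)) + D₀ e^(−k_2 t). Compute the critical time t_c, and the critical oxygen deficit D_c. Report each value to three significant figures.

t_c ≈ 1.19 d; D_c ≈ 5.63 mg/L

With k_2/k_1 = 4.292 and 1 − D₀(k_2−k_1)/(k_1 L₀) = 0.5331,
t_c = ln(4.292 × 0.5331) / (0.910 − 0.212) = ln(2.288) / 0.6980 = 0.8279/0.6980 = 1.186 d.
D_c = (k_1/k_2) L₀ e^(−k_1 t_c) = (0.212/0.910) × 31.1 × e^(−0.212×1.186) = 0.2330 × 31.1 × 0.7777 = 5.634 mg/L.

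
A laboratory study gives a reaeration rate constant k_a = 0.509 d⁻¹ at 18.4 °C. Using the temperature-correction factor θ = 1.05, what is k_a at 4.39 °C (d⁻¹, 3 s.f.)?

k_a ≈ 0.257 d⁻¹

k_a(T₂) = k_a(T₁) · θ^(T₂−T₁) = 0.509 × 1.05^(4.39−18.4)
= 0.509 × 1.05^-14.0 = 0.509 × 0.5048 = 0.2570 d⁻¹.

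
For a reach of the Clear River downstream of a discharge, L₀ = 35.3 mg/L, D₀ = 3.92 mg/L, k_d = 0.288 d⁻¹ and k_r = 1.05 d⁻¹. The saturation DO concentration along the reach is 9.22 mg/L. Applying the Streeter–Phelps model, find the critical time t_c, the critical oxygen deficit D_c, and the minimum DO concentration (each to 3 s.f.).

With k_r/k_d = 3.646 and 1 − D₀(k_r−k_d)/(k_d L₀) = 0.7062,
t_c = ln(3.646 × 0.7062) / (1.05 − 0.288) = ln(2.575) / 0.7620 = 0.9457/0.7620 = 1.241 d.
L(t_c) = L₀ e^(−k_d t_c) = 35.3 × 0.6995 = 24.69 mg/L, and at the critical point k_r D_c = k_d L, so D_c = (0.288/1.05) × 24.69 = 6.772 mg/L.
Minimum DO = C_s − D_c = 9.22 − 6.772 = 2.448 mg/L.

t_c ≈ 1.24 d; D_c ≈ 6.77 mg/L; min DO ≈ 2.45 mg/L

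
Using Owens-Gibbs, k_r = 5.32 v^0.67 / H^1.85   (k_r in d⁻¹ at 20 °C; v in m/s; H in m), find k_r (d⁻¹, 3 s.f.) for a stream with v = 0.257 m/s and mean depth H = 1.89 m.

k_r ≈ 0.659 d⁻¹

k_r = 5.32 × 0.257^0.67 / 1.89^1.85 = 5.32 × 0.4024 / 3.247 = 0.6593 d⁻¹.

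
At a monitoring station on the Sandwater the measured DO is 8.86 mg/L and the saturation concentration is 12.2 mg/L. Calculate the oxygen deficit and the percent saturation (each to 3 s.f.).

D = C_s − C = 12.2 − 8.86 = 3.34 mg/L.
% saturation = 8.86/12.2 × 100 = 72.6 %.

D ≈ 3.34 mg/L; 72.6 % saturation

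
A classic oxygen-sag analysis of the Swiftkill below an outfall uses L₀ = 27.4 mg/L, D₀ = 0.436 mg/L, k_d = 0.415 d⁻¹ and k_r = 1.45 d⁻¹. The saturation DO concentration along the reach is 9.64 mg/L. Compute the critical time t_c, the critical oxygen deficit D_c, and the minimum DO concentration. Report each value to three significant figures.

t_c ≈ 1.17 d; D_c ≈ 4.83 mg/L; min DO ≈ 4.81 mg/L

With k_r/k_d = 3.494 and 1 − D₀(k_r−k_d)/(k_d L₀) = 0.9603,
t_c = ln(3.494 × 0.9603) / (1.45 − 0.415) = ln(3.355) / 1.035 = 1.211/1.035 = 1.170 d.
L(t_c) = L₀ e^(−k_d t_c) = 27.4 × 0.6155 = 16.86 mg/L, and at the critical point k_r D_c = k_d L, so D_c = (0.415/1.45) × 16.86 = 4.826 mg/L.
Minimum DO = C_s − D_c = 9.64 − 4.826 = 4.814 mg/L.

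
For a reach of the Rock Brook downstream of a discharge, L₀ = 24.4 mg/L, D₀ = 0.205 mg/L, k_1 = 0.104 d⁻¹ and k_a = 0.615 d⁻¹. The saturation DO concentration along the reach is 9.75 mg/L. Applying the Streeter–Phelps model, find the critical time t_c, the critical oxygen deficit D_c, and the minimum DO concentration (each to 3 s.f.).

t_c = [1/(k_a−k_1)] ln[(k_a/k_1)(1 − D₀(k_a−k_1)/(k_1 L₀))]
= [1/(0.615−0.104)] ln[(0.615/0.104)(1 − 0.205×0.5110/(0.104×24.4))]
= (1/0.5110) ln[5.913 × 0.9587] = 1.957 × ln(5.669) = 1.957 × 1.735 = 3.395 d.
L(t_c) = L₀ e^(−k_1 t_c) = 24.4 × 0.7025 = 17.14 mg/L, and at the critical point k_a D_c = k_1 L, so D_c = (0.104/0.615) × 17.14 = 2.899 mg/L.
Minimum DO = C_s − D_c = 9.75 − 2.899 = 6.851 mg/L.

t_c ≈ 3.40 d; D_c ≈ 2.90 mg/L; min DO ≈ 6.85 mg/L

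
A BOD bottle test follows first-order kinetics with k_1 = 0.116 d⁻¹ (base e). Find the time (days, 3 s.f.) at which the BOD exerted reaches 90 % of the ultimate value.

y/L₀ = 1 − e^(−k_1 t) = 0.90 ⇒ e^(−k_1 t) = 0.100
t = −ln(0.100) / 0.116 = 2.303 / 0.116 = 19.85 d.

t ≈ 19.8 d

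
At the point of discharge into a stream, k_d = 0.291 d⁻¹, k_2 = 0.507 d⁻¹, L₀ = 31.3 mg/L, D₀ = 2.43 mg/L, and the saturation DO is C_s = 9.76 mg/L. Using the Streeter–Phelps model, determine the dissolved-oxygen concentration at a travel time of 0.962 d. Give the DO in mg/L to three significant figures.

k_d L₀/(k_2−k_d) = 0.291×31.3/(0.507−0.291) = 9.108/0.2160 = 42.17 mg/L.
e^(−k_d t) = e^(−0.291×0.9620) = 0.7558; e^(−k_2 t) = e^(−0.507×0.9620) = 0.6140.
D = 42.17 × (0.7558 − 0.6140) + 2.43 × 0.6140 = 5.980 + 1.492 = 7.472 mg/L.
DO = C_s − D = 9.76 − 7.472 = 2.288 mg/L.

DO ≈ 2.29 mg/L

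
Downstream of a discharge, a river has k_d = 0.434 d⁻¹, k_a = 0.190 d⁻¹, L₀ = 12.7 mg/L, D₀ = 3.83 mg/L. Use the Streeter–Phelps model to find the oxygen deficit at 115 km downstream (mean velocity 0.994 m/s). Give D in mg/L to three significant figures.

D ≈ 7.85 mg/L

Travel time t = x/v = 115 km / (0.994 m/s) = 115000 m / 0.994 m/s = 115700 s = 1.339 d.
k_d L₀/(k_a−k_d) = 0.434×12.7/(0.190−0.434) = 5.512/-0.2440 = -22.59 mg/L.
e^(−k_d t) = e^(−0.434×1.339) = 0.5593; e^(−k_a t) = e^(−0.190×1.339) = 0.7754.
D = -22.59 × (0.5593 − 0.7754) + 3.83 × 0.7754 = 4.882 + 2.970 = 7.851 mg/L.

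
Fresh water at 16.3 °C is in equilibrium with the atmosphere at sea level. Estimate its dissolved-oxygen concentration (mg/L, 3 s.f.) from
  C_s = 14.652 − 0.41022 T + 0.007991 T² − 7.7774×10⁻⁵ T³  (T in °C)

C_s = 14.652 − 0.41022×16.3 + 0.007991×16.3² − 7.7774×10⁻⁵×16.3³ = 9.752 mg/L.

C_s ≈ 9.75 mg/L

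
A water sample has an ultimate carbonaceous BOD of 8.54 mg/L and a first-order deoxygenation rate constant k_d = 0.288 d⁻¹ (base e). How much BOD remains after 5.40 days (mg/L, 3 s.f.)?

L_t = L₀ e^(−k_d t) = 8.54 × e^(−0.288×5.40) = 8.54 × 0.2111 = 1.803 mg/L.

L ≈ 1.80 mg/L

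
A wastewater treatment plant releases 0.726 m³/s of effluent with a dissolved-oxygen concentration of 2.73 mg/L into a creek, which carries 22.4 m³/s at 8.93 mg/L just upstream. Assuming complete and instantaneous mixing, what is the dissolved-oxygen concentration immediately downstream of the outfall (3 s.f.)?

Flow-weighted mixing: C = (Q_r C_r + Q_w C_w)/(Q_r + Q_w)
= (22.4×8.93 + 0.726×2.73)/(22.4 + 0.726) = 202.0/23.13 = 8.735 mg/L.

8.74 mg/L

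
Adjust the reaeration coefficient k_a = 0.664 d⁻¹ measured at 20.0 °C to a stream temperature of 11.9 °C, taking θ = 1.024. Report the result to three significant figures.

k_a ≈ 0.548 d⁻¹

k_a(T₂) = k_a(T₁) · θ^(T₂−T₁) = 0.664 × 1.024^(11.9−20.0)
= 0.664 × 1.024^-8.10 = 0.664 × 0.8252 = 0.5479 d⁻¹.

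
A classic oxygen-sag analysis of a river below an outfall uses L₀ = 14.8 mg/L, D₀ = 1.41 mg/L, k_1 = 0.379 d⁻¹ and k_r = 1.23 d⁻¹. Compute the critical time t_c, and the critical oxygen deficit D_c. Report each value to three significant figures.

At the critical point dD/dt = 0, so k_1 L₀ e^(−k_1 t) = k_r D. Substituting D(t) from the Streeter–Phelps equation and solving for t gives
t_c = ln[(k_r/k_1)(1 − D₀(k_r−k_1)/(k_1 L₀))] / (k_r−k_1).
Here k_r−k_1 = 0.8510 d⁻¹ and 1 − D₀(k_r−k_1)/(k_1 L₀) = 1 − 1.41×0.8510/(0.379×14.8) = 0.7861, so
t_c = ln(3.245 × 0.7861) / 0.8510 = 0.9365 / 0.8510 = 1.101 d.
L(t_c) = L₀ e^(−k_1 t_c) = 14.8 × 0.6590 = 9.753 mg/L, and at the critical point k_r D_c = k_1 L, so D_c = (0.379/1.23) × 9.753 = 3.005 mg/L.

t_c ≈ 1.10 d; D_c ≈ 3.01 mg/L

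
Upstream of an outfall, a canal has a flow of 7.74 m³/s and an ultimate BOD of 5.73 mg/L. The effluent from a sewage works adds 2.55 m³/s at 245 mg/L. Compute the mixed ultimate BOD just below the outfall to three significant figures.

65.0 mg/L

Flow-weighted mixing: C = (Q_r C_r + Q_w C_w)/(Q_r + Q_w)
= (7.74×5.73 + 2.55×245)/(7.74 + 2.55) = 669.1/10.29 = 65.02 mg/L.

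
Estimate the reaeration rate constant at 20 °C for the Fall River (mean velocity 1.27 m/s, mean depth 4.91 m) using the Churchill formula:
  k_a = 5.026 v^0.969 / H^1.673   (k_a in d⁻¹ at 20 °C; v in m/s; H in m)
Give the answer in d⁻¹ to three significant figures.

k_a ≈ 0.442 d⁻¹

k_a = 5.026 × 1.27^0.969 / 4.91^1.673 = 5.026 × 1.261 / 14.33 = 0.4422 d⁻¹.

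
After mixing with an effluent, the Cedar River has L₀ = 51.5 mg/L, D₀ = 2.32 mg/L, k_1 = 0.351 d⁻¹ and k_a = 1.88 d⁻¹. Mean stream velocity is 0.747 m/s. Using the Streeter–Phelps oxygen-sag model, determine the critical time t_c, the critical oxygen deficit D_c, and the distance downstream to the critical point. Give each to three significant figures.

t_c ≈ 0.955 d; D_c ≈ 6.88 mg/L; x_c ≈ 61.6 km

With k_a/k_1 = 5.356 and 1 − D₀(k_a−k_1)/(k_1 L₀) = 0.8038,
t_c = ln(5.356 × 0.8038) / (1.88 − 0.351) = ln(4.305) / 1.529 = 1.460/1.529 = 0.9547 d.
D_c = (k_1/k_a) L₀ e^(−k_1 t_c) = (0.351/1.88) × 51.5 × e^(−0.351×0.9547) = 0.1867 × 51.5 × 0.7153 = 6.877 mg/L.
x_c = v t_c = 0.747 m/s × 0.9547 d × 86400 s/d = 61620 m ≈ 61.6 km.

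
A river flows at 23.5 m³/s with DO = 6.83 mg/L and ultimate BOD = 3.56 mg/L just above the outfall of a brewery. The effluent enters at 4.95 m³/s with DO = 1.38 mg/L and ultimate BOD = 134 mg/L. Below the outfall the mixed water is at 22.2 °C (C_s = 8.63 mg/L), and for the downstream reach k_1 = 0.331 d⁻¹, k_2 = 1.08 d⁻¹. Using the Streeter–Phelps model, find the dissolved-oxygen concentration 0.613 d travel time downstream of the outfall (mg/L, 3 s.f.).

DO ≈ 3.73 mg/L

Mixed DO = (23.5×6.83 + 4.95×1.38)/(23.5+4.95) = 167.3/28.45 = 5.882 mg/L.
Mixed L₀ = (23.5×3.56 + 4.95×134)/(28.45) = 747.0/28.45 = 26.26 mg/L.
Initial deficit D₀ = C_s − DO₀ = 8.63 − 5.882 = 2.748 mg/L.
D(0.613) = [0.331×26.26/(1.08−0.331)](e^(−0.331×0.613) − e^(−1.08×0.613)) + 2.748 e^(−1.08×0.613)
= 11.60 × (0.8164 − 0.5158) + 2.748 × 0.5158 = 4.905 mg/L.
DO = 8.63 − 4.905 = 3.725 mg/L.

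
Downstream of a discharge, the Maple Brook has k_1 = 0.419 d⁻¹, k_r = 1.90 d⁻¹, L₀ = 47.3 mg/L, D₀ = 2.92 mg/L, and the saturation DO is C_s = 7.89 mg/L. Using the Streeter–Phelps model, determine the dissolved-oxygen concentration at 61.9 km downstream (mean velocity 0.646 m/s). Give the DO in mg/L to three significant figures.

Travel time t = x/v = 61.9 km / (0.646 m/s) = 61900 m / 0.646 m/s = 95820 s = 1.109 d.
k_1 L₀/(k_r−k_1) = 0.419×47.3/(1.90−0.419) = 19.82/1.481 = 13.38 mg/L.
e^(−k_1 t) = e^(−0.419×1.109) = 0.6283; e^(−k_r t) = e^(−1.90×1.109) = 0.1216.
D = 13.38 × (0.6283 − 0.1216) + 2.92 × 0.1216 = 6.781 + 0.3550 = 7.136 mg/L.
DO = C_s − D = 7.89 − 7.136 = 0.7537 mg/L.

DO ≈ 0.754 mg/L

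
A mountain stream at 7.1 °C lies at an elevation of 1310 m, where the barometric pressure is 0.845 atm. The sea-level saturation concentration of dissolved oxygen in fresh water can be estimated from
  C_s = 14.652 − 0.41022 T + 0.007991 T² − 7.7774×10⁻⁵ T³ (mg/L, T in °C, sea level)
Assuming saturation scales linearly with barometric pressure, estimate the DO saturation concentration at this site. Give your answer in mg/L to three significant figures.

C_s ≈ 10.2 mg/L

At sea level: C_s = 14.652 − 0.41022×7.1 + 0.007991×7.1² − 7.7774×10⁻⁵×7.1³ = 12.11 mg/L.
Pressure correction: C_s' = 12.11 × 0.845 = 10.24 mg/L.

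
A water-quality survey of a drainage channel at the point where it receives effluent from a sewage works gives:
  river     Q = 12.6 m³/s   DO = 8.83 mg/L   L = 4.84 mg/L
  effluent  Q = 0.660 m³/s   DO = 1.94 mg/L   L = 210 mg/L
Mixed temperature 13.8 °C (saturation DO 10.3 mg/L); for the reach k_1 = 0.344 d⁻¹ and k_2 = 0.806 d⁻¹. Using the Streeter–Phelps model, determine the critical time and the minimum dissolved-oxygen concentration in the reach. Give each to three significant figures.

Mixed DO = (12.6×8.83 + 0.660×1.94)/(12.6+0.660) = 112.5/13.26 = 8.487 mg/L.
Mixed L₀ = (12.6×4.84 + 0.660×210)/(13.26) = 199.6/13.26 = 15.05 mg/L.
Initial deficit D₀ = C_s − DO₀ = 10.3 − 8.487 = 1.813 mg/L.
t_c = (1/0.4620) ln[(0.806/0.344)(1 − 1.813×0.4620/(0.344×15.05))] = 2.165 × ln(1.964) = 1.461 d.
D_c = (0.344/0.806) × 15.05 × e^(−0.344×1.461) = 0.4268 × 15.05 × 0.6050 = 3.886 mg/L.
Minimum DO = 10.3 − 3.886 = 6.414 mg/L.

t_c ≈ 1.46 d; minimum DO ≈ 6.41 mg/L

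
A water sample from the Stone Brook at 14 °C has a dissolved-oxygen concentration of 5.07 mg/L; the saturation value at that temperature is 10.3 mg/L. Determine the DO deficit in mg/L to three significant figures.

D = C_s − C = 10.3 − 5.07 = 5.23 mg/L.

D ≈ 5.23 mg/L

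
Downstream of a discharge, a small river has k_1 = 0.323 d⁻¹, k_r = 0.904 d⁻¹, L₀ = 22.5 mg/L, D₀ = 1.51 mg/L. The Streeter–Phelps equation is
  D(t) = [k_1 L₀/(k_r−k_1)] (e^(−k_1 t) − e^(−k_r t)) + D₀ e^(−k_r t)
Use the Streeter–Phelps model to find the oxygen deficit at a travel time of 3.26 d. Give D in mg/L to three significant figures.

D ≈ 3.79 mg/L

k_1 L₀/(k_r−k_1) = 0.323×22.5/(0.904−0.323) = 7.268/0.5810 = 12.51 mg/L.
e^(−k_1 t) = e^(−0.323×3.260) = 0.3489; e^(−k_r t) = e^(−0.904×3.260) = 0.05249.
D = 12.51 × (0.3489 − 0.05249) + 1.51 × 0.05249 = 3.708 + 0.07927 = 3.787 mg/L.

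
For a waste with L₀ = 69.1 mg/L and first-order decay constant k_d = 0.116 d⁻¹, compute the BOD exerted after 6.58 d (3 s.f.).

y_t = L₀(1 − e^(−k_d t)) = 69.1 × (1 − e^(−0.116×6.58))
= 69.1 × (1 − 0.4661) = 69.1 × 0.5339 = 36.89 mg/L.

y ≈ 36.9 mg/L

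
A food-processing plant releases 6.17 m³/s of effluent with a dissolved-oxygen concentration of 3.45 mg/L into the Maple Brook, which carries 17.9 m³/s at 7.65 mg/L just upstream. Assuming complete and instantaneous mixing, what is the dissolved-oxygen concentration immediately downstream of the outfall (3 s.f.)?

Flow-weighted mixing: C = (Q_r C_r + Q_w C_w)/(Q_r + Q_w)
= (17.9×7.65 + 6.17×3.45)/(17.9 + 6.17) = 158.2/24.07 = 6.573 mg/L.

6.57 mg/L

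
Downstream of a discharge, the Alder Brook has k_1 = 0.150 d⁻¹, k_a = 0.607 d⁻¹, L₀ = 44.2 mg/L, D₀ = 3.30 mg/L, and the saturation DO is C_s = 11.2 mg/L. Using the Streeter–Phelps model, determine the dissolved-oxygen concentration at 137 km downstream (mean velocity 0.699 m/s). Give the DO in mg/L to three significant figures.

DO ≈ 3.70 mg/L

Travel time t = x/v = 137 km / (0.699 m/s) = 137000 m / 0.699 m/s = 196000 s = 2.268 d.
k_1 L₀/(k_a−k_1) = 0.150×44.2/(0.607−0.150) = 6.630/0.4570 = 14.51 mg/L.
e^(−k_1 t) = e^(−0.150×2.268) = 0.7116; e^(−k_a t) = e^(−0.607×2.268) = 0.2523.
D = 14.51 × (0.7116 − 0.2523) + 3.30 × 0.2523 = 6.662 + 0.8327 = 7.495 mg/L.
DO = C_s − D = 11.2 − 7.495 = 3.705 mg/L.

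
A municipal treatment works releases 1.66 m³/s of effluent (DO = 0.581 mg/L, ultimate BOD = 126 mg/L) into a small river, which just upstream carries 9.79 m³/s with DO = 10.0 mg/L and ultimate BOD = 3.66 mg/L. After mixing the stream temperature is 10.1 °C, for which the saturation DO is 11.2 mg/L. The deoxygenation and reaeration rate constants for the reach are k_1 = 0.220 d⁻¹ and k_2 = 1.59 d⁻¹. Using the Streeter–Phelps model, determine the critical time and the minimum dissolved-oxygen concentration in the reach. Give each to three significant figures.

t_c ≈ 0.441 d; minimum DO ≈ 8.51 mg/L

Mixed DO = (9.79×10.0 + 1.66×0.581)/(9.79+1.66) = 98.86/11.45 = 8.634 mg/L.
Mixed L₀ = (9.79×3.66 + 1.66×126)/(11.45) = 245.0/11.45 = 21.40 mg/L.
Initial deficit D₀ = C_s − DO₀ = 11.2 − 8.634 = 2.566 mg/L.
t_c = (1/1.370) ln[(1.59/0.220)(1 − 2.566×1.370/(0.220×21.40))] = 0.7299 × ln(1.831) = 0.4414 d.
D_c = (0.220/1.59) × 21.40 × e^(−0.220×0.4414) = 0.1384 × 21.40 × 0.9075 = 2.687 mg/L.
Minimum DO = 11.2 − 2.687 = 8.513 mg/L.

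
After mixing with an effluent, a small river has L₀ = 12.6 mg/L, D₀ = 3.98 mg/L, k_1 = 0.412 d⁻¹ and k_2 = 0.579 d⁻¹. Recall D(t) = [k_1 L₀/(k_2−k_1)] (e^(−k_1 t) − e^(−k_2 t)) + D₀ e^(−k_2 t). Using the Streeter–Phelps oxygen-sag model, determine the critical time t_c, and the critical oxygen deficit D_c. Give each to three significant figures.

t_c ≈ 1.22 d; D_c ≈ 5.43 mg/L

t_c = [1/(k_2−k_1)] ln[(k_2/k_1)(1 − D₀(k_2−k_1)/(k_1 L₀))]
= [1/(0.579−0.412)] ln[(0.579/0.412)(1 − 3.98×0.1670/(0.412×12.6))]
= (1/0.1670) ln[1.405 × 0.8720] = 5.988 × ln(1.225) = 5.988 × 0.2033 = 1.217 d.
D_c = (k_1/k_2) L₀ e^(−k_1 t_c) = (0.412/0.579) × 12.6 × e^(−0.412×1.217) = 0.7116 × 12.6 × 0.6056 = 5.430 mg/L.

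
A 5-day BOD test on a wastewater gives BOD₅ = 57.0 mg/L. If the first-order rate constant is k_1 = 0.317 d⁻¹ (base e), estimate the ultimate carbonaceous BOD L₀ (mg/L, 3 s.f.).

BOD₅ = L₀(1 − e^(−5k_1)) ⇒ L₀ = BOD₅ / (1 − e^(−5×0.317))
= 57.0 / (1 − 0.2049) = 57.0 / 0.7951 = 71.69 mg/L.

L₀ ≈ 71.7 mg/L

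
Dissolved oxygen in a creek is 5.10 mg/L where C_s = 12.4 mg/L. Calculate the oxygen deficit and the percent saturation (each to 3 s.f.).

D ≈ 7.30 mg/L; 41.1 % saturation

D = C_s − C = 12.4 − 5.10 = 7.30 mg/L.
% saturation = 5.10/12.4 × 100 = 41.1 %.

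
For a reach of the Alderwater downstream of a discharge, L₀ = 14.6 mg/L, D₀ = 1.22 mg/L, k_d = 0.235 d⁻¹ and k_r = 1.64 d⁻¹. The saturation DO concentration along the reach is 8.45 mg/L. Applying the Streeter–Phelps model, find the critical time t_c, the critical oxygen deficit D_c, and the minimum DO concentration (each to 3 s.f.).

t_c = [1/(k_r−k_d)] ln[(k_r/k_d)(1 − D₀(k_r−k_d)/(k_d L₀))]
= [1/(1.64−0.235)] ln[(1.64/0.235)(1 − 1.22×1.405/(0.235×14.6))]
= (1/1.405) ln[6.979 × 0.5004] = 0.7117 × ln(3.492) = 0.7117 × 1.251 = 0.8901 d.
D_c = (k_d/k_r) L₀ e^(−k_d t_c) = (0.235/1.64) × 14.6 × e^(−0.235×0.8901) = 0.1433 × 14.6 × 0.8113 = 1.697 mg/L.
Minimum DO = C_s − D_c = 8.45 − 1.697 = 6.753 mg/L.

t_c ≈ 0.890 d; D_c ≈ 1.70 mg/L; min DO ≈ 6.75 mg/L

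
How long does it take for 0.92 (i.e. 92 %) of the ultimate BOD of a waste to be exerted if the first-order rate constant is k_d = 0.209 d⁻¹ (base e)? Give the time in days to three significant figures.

y/L₀ = 1 − e^(−k_d t) = 0.92 ⇒ e^(−k_d t) = 0.0800
t = −ln(0.0800) / 0.209 = 2.526 / 0.209 = 12.08 d.

t ≈ 12.1 d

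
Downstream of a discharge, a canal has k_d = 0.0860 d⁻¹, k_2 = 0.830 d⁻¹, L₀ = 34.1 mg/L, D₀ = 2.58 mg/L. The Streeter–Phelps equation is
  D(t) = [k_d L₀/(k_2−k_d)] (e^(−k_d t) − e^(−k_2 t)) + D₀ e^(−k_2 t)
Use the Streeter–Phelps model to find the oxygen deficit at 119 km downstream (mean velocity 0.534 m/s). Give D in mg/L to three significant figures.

D ≈ 3.00 mg/L

Travel time t = x/v = 119 km / (0.534 m/s) = 119000 m / 0.534 m/s = 222800 s = 2.579 d.
k_d L₀/(k_2−k_d) = 0.0860×34.1/(0.830−0.0860) = 2.933/0.7440 = 3.942 mg/L.
e^(−k_d t) = e^(−0.0860×2.579) = 0.8011; e^(−k_2 t) = e^(−0.830×2.579) = 0.1176.
D = 3.942 × (0.8011 − 0.1176) + 2.58 × 0.1176 = 2.694 + 0.3033 = 2.997 mg/L.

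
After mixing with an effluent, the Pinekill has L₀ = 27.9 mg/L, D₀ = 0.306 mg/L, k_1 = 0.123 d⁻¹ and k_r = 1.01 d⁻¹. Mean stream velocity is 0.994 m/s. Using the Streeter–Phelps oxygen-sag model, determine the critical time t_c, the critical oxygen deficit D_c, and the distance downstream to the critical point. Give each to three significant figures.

t_c ≈ 2.28 d; D_c ≈ 2.57 mg/L; x_c ≈ 196 km

At the critical point dD/dt = 0, so k_1 L₀ e^(−k_1 t) = k_r D. Substituting D(t) from the Streeter–Phelps equation and solving for t gives
t_c = ln[(k_r/k_1)(1 − D₀(k_r−k_1)/(k_1 L₀))] / (k_r−k_1).
Here k_r−k_1 = 0.8870 d⁻¹ and 1 − D₀(k_r−k_1)/(k_1 L₀) = 1 − 0.306×0.8870/(0.123×27.9) = 0.9209, so
t_c = ln(8.211 × 0.9209) / 0.8870 = 2.023 / 0.8870 = 2.281 d.
L(t_c) = L₀ e^(−k_1 t_c) = 27.9 × 0.7554 = 21.07 mg/L, and at the critical point k_r D_c = k_1 L, so D_c = (0.123/1.01) × 21.07 = 2.567 mg/L.
x_c = v t_c = 0.994 m/s × 2.281 d × 86400 s/d = 195900 m ≈ 196 km.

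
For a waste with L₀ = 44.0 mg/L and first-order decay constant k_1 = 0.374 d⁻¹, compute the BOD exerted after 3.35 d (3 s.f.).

y ≈ 31.4 mg/L

y_t = L₀(1 − e^(−k_1 t)) = 44.0 × (1 − e^(−0.374×3.35))
= 44.0 × (1 − 0.2857) = 44.0 × 0.7143 = 31.43 mg/L.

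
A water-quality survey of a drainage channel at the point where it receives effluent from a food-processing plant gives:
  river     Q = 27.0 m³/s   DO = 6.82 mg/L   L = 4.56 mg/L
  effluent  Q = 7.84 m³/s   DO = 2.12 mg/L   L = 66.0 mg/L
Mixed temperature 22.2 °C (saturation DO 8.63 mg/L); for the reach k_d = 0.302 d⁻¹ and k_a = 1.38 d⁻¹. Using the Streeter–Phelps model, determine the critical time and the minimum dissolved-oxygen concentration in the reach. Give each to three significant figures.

Mixed DO = (27.0×6.82 + 7.84×2.12)/(27.0+7.84) = 200.8/34.84 = 5.762 mg/L.
Mixed L₀ = (27.0×4.56 + 7.84×66.0)/(34.84) = 640.6/34.84 = 18.39 mg/L.
Initial deficit D₀ = C_s − DO₀ = 8.63 − 5.762 = 2.868 mg/L.
t_c = (1/1.078) ln[(1.38/0.302)(1 − 2.868×1.078/(0.302×18.39))] = 0.9276 × ln(2.025) = 0.6547 d.
D_c = (0.302/1.38) × 18.39 × e^(−0.302×0.6547) = 0.2188 × 18.39 × 0.8206 = 3.302 mg/L.
Minimum DO = 8.63 − 3.302 = 5.328 mg/L.

t_c ≈ 0.655 d; minimum DO ≈ 5.33 mg/L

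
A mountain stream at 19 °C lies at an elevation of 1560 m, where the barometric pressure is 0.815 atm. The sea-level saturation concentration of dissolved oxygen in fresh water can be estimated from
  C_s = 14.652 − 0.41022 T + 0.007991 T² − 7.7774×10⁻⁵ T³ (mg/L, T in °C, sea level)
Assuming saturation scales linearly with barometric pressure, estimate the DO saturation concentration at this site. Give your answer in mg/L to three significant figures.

C_s ≈ 7.51 mg/L

At sea level: C_s = 14.652 − 0.41022×19 + 0.007991×19² − 7.7774×10⁻⁵×19³ = 9.209 mg/L.
Pressure correction: C_s' = 9.209 × 0.815 = 7.505 mg/L.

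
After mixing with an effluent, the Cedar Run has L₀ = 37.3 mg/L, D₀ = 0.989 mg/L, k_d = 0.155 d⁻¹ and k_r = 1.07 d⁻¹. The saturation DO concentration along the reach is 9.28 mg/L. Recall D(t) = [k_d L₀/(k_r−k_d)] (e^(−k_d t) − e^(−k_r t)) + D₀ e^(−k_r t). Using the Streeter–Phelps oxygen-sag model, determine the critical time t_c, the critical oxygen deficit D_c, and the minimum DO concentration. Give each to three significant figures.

At the critical point dD/dt = 0, so k_d L₀ e^(−k_d t) = k_r D. Substituting D(t) from the Streeter–Phelps equation and solving for t gives
t_c = ln[(k_r/k_d)(1 − D₀(k_r−k_d)/(k_d L₀))] / (k_r−k_d).
Here k_r−k_d = 0.9150 d⁻¹ and 1 − D₀(k_r−k_d)/(k_d L₀) = 1 − 0.989×0.9150/(0.155×37.3) = 0.8435, so
t_c = ln(6.903 × 0.8435) / 0.9150 = 1.762 / 0.9150 = 1.925 d.
D_c = (k_d/k_r) L₀ e^(−k_d t_c) = (0.155/1.07) × 37.3 × e^(−0.155×1.925) = 0.1449 × 37.3 × 0.7420 = 4.009 mg/L.
Minimum DO = C_s − D_c = 9.28 − 4.009 = 5.271 mg/L.

t_c ≈ 1.93 d; D_c ≈ 4.01 mg/L; min DO ≈ 5.27 mg/L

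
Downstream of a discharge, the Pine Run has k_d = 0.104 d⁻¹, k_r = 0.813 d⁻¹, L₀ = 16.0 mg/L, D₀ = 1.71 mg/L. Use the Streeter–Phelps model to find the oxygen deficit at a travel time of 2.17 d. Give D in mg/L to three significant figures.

k_d L₀/(k_r−k_d) = 0.104×16.0/(0.813−0.104) = 1.664/0.7090 = 2.347 mg/L.
e^(−k_d t) = e^(−0.104×2.170) = 0.7980; e^(−k_r t) = e^(−0.813×2.170) = 0.1713.
D = 2.347 × (0.7980 − 0.1713) + 1.71 × 0.1713 = 1.471 + 0.2930 = 1.764 mg/L.

D ≈ 1.76 mg/L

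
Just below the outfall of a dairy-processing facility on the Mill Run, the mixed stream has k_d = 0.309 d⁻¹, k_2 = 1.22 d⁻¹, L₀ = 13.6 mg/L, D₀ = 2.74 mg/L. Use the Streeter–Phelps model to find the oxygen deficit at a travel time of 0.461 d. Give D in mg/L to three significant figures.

k_d L₀/(k_2−k_d) = 0.309×13.6/(1.22−0.309) = 4.202/0.9110 = 4.613 mg/L.
e^(−k_d t) = e^(−0.309×0.4610) = 0.8672; e^(−k_2 t) = e^(−1.22×0.4610) = 0.5698.
D = 4.613 × (0.8672 − 0.5698) + 2.74 × 0.5698 = 1.372 + 1.561 = 2.933 mg/L.

D ≈ 2.93 mg/L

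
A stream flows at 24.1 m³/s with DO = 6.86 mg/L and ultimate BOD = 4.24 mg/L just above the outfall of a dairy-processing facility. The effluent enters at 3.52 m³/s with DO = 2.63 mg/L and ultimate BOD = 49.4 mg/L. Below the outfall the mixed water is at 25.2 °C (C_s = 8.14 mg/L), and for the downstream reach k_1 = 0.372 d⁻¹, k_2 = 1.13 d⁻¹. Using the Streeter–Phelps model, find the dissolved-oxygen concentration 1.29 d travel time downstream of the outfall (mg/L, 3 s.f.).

Mixed DO = (24.1×6.86 + 3.52×2.63)/(24.1+3.52) = 174.6/27.62 = 6.321 mg/L.
Mixed L₀ = (24.1×4.24 + 3.52×49.4)/(27.62) = 276.1/27.62 = 9.995 mg/L.
Initial deficit D₀ = C_s − DO₀ = 8.14 − 6.321 = 1.819 mg/L.
D(1.29) = [0.372×9.995/(1.13−0.372)](e^(−0.372×1.29) − e^(−1.13×1.29)) + 1.819 e^(−1.13×1.29)
= 4.905 × (0.6189 − 0.2328) + 1.819 × 0.2328 = 2.317 mg/L.
DO = 8.14 − 2.317 = 5.823 mg/L.

DO ≈ 5.82 mg/L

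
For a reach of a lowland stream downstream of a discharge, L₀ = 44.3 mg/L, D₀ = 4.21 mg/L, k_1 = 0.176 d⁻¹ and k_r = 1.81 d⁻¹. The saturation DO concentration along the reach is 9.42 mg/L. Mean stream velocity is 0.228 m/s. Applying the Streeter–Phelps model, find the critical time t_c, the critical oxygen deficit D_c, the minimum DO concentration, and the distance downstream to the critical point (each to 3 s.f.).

At the critical point dD/dt = 0, so k_1 L₀ e^(−k_1 t) = k_r D. Substituting D(t) from the Streeter–Phelps equation and solving for t gives
t_c = ln[(k_r/k_1)(1 − D₀(k_r−k_1)/(k_1 L₀))] / (k_r−k_1).
Here k_r−k_1 = 1.634 d⁻¹ and 1 − D₀(k_r−k_1)/(k_1 L₀) = 1 − 4.21×1.634/(0.176×44.3) = 0.1177, so
t_c = ln(10.28 × 0.1177) / 1.634 = 0.1910 / 1.634 = 0.1169 d.
D_c = (k_1/k_r) L₀ e^(−k_1 t_c) = (0.176/1.81) × 44.3 × e^(−0.176×0.1169) = 0.09724 × 44.3 × 0.9796 = 4.220 mg/L.
Minimum DO = C_s − D_c = 9.42 − 4.220 = 5.200 mg/L.
x_c = v t_c = 0.228 m/s × 0.1169 d × 86400 s/d = 2302 m ≈ 2.30 km.

t_c ≈ 0.117 d; D_c ≈ 4.22 mg/L; min DO ≈ 5.20 mg/L; x_c ≈ 2.30 km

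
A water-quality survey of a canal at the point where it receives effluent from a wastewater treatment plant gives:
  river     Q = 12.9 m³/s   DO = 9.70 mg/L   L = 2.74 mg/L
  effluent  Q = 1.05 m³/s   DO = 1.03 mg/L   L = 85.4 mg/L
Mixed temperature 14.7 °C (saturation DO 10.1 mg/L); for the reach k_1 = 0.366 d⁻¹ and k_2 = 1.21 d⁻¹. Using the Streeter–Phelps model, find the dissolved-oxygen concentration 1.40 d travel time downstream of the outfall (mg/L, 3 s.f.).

Mixed DO = (12.9×9.70 + 1.05×1.03)/(12.9+1.05) = 126.2/13.95 = 9.047 mg/L.
Mixed L₀ = (12.9×2.74 + 1.05×85.4)/(13.95) = 125.0/13.95 = 8.962 mg/L.
Initial deficit D₀ = C_s − DO₀ = 10.1 − 9.047 = 1.053 mg/L.
D(1.40) = [0.366×8.962/(1.21−0.366)](e^(−0.366×1.40) − e^(−1.21×1.40)) + 1.053 e^(−1.21×1.40)
= 3.886 × (0.5991 − 0.1838) + 1.053 × 0.1838 = 1.807 mg/L.
DO = 10.1 − 1.807 = 8.293 mg/L.

DO ≈ 8.29 mg/L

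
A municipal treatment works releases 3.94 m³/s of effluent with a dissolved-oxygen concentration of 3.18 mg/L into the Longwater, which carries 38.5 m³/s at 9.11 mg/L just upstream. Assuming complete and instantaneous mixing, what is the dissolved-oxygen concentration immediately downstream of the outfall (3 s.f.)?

Flow-weighted mixing: C = (Q_r C_r + Q_w C_w)/(Q_r + Q_w)
= (38.5×9.11 + 3.94×3.18)/(38.5 + 3.94) = 363.3/42.44 = 8.559 mg/L.

8.56 mg/L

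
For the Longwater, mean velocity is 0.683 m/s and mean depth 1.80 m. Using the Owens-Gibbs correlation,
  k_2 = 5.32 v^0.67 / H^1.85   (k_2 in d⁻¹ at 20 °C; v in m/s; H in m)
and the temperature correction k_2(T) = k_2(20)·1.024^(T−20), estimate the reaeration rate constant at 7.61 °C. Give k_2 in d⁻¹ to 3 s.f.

k_2 ≈ 1.04 d⁻¹

k_2(20) = 5.32 × 0.683^0.67 / 1.80^1.85 = 5.32 × 0.7746 / 2.967 = 1.389 d⁻¹.
k_2(7.61) = 1.389 × 1.024^(7.61−20) = 1.389 × 0.7454 = 1.035 d⁻¹.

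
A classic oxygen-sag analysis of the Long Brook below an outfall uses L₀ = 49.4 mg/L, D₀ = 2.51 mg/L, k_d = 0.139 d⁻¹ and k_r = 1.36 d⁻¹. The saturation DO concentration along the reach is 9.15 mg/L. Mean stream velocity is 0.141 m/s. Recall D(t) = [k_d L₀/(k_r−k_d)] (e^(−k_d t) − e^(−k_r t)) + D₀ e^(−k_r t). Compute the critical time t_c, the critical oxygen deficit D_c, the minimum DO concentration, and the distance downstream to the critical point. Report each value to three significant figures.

t_c = [1/(k_r−k_d)] ln[(k_r/k_d)(1 − D₀(k_r−k_d)/(k_d L₀))]
= [1/(1.36−0.139)] ln[(1.36/0.139)(1 − 2.51×1.221/(0.139×49.4))]
= (1/1.221) ln[9.784 × 0.5537] = 0.8190 × ln(5.417) = 0.8190 × 1.690 = 1.384 d.
D_c = (k_d/k_r) L₀ e^(−k_d t_c) = (0.139/1.36) × 49.4 × e^(−0.139×1.384) = 0.1022 × 49.4 × 0.8250 = 4.166 mg/L.
Minimum DO = C_s − D_c = 9.15 − 4.166 = 4.984 mg/L.
x_c = v t_c = 0.141 m/s × 1.384 d × 86400 s/d = 16860 m ≈ 16.9 km.

t_c ≈ 1.38 d; D_c ≈ 4.17 mg/L; min DO ≈ 4.98 mg/L; x_c ≈ 16.9 km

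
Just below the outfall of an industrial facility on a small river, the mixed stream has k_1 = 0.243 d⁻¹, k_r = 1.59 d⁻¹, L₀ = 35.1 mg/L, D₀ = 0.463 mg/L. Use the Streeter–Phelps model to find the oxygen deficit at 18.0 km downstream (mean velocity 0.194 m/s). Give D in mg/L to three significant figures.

Travel time t = x/v = 18.0 km / (0.194 m/s) = 18000 m / 0.194 m/s = 92780 s = 1.074 d.
k_1 L₀/(k_r−k_1) = 0.243×35.1/(1.59−0.243) = 8.529/1.347 = 6.332 mg/L.
e^(−k_1 t) = e^(−0.243×1.074) = 0.7703; e^(−k_r t) = e^(−1.59×1.074) = 0.1813.
D = 6.332 × (0.7703 − 0.1813) + 0.463 × 0.1813 = 3.730 + 0.08395 = 3.814 mg/L.

D ≈ 3.81 mg/L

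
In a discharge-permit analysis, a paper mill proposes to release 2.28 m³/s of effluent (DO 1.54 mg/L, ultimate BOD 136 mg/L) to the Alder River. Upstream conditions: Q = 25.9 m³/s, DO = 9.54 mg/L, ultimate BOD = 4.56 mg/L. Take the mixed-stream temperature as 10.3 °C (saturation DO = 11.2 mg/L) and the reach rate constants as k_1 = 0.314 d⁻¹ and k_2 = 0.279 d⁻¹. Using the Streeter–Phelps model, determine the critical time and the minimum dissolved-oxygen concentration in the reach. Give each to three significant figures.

t_c ≈ 2.90 d; minimum DO ≈ 4.31 mg/L

Mixed DO = (25.9×9.54 + 2.28×1.54)/(25.9+2.28) = 250.6/28.18 = 8.893 mg/L.
Mixed L₀ = (25.9×4.56 + 2.28×136)/(28.18) = 428.2/28.18 = 15.19 mg/L.
Initial deficit D₀ = C_s − DO₀ = 11.2 − 8.893 = 2.307 mg/L.
t_c = (1/-0.03500) ln[(0.279/0.314)(1 − 2.307×-0.03500/(0.314×15.19))] = -28.57 × ln(0.9036) = 2.897 d.
D_c = (0.314/0.279) × 15.19 × e^(−0.314×2.897) = 1.125 × 15.19 × 0.4027 = 6.886 mg/L.
Minimum DO = 11.2 − 6.886 = 4.314 mg/L.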